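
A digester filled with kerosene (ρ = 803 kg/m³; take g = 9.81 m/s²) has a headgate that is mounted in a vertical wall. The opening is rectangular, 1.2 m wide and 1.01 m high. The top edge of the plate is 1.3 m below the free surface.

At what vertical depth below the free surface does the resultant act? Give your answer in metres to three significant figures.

h_p = 1.85 m

γ = ρg = 803 × 9.81 / 1000 = 7.87743 kN/m³.
The centroid lies 1.01/2 = 0.505 m below the top edge, so the centroid depth is h_c = 1.3 + 0.505 = 1.805 m.
A = 1.2 × 1.01 = 1.212 m².
Resultant F = γ·h_c·A = 7.87743 × 1.805 × 1.212 = 17.2331 kN.
I_c = b·h³/12 = 1.2 × 1.01³/12 = 0.10303 m⁴.
Centre of pressure: y_p = y_c + I_c/(y_c·A) = 1.805 + 0.10303/(1.805 × 1.212) = 1.805 + 0.047096 = 1.8521 m along the plane.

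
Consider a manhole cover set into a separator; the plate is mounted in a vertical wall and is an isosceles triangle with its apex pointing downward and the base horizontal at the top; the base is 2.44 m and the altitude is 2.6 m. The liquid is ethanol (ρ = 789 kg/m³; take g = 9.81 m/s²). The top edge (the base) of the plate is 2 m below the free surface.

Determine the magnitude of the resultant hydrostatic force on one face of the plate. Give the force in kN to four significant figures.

F ≈ 70.38 kN

γ = ρg = 789 × 9.81 / 1000 = 7.74009 kN/m³.
With the apex down, the centroid sits h/3 = 2.6/3 = 0.866667 m below the base (the top edge), so the centroid depth is h_c = 2 + 0.866667 = 2.86667 m.
A = ½ × 2.44 × 2.6 = 3.172 m².
Resultant F = γ·h_c·A = 7.74009 × 2.86667 × 3.172 = 70.3812 kN.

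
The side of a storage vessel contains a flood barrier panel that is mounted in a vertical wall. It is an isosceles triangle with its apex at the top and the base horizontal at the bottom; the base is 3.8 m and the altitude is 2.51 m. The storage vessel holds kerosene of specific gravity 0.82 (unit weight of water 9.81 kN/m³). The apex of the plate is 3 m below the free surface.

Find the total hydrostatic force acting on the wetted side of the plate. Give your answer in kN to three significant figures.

F ≈ 179 kN

γ = 0.82 × 9.81 = 8.0442 kN/m³.
With the apex up, the centroid sits 2h/3 = 2 × 2.51/3 = 1.67333 m below the apex, so the centroid depth is h_c = 3 + 1.67333 = 4.67333 m.
A = ½ × 3.8 × 2.51 = 4.769 m².
Resultant F = γ·h_c·A = 8.0442 × 4.67333 × 4.769 = 179.282 kN.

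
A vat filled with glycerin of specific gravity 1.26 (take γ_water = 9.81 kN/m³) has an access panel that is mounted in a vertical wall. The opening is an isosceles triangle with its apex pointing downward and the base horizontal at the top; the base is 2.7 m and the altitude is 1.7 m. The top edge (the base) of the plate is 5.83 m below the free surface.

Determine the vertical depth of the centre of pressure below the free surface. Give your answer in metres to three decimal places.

h_p = 6.422 m

γ = 1.26 × 9.81 = 12.3606 kN/m³.
With the apex down, the centroid sits h/3 = 1.7/3 = 0.566667 m below the base (the top edge), so the centroid depth is h_c = 5.83 + 0.566667 = 6.39667 m.
A = ½ × 2.7 × 1.7 = 2.295 m².
Resultant F = γ·h_c·A = 12.3606 × 6.39667 × 2.295 = 181.458 kN.
I_c = b·h³/36 = 2.7 × 1.7³/36 = 0.368475 m⁴.
Centre of pressure: y_p = y_c + I_c/(y_c·A) = 6.39667 + 0.368475/(6.39667 × 2.295) = 6.39667 + 0.0250999 = 6.42177 m along the plane.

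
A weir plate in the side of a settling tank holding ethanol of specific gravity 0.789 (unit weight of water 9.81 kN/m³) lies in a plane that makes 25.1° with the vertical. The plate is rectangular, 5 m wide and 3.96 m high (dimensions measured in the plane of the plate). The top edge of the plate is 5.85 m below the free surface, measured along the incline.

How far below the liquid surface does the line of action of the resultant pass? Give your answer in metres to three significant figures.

γ = 0.789 × 9.81 = 7.74009 kN/m³.
The plate makes 25.1° with the vertical, i.e. θ = 90° − 25.1° = 64.9° to the horizontal. Measuring y along the incline from the free-surface line, vertical depth h = y·sinθ with sinθ = 0.905569.
The centroid lies 3.96/2 = 1.98 m below the top edge, so y_c = 5.85 + 1.98 = 7.83 m and h_c = 7.83 × 0.905569 = 7.09061 m.
A = 5 × 3.96 = 19.8 m².
Resultant F = γ·h_c·A = 7.74009 × 7.09061 × 19.8 = 1086.66 kN.
I_c = b·h³/12 = 5 × 3.96³/12 = 25.8746 m⁴.
Centre of pressure: y_p = y_c + I_c/(y_c·A) = 7.83 + 25.8746/(7.83 × 19.8) = 7.83 + 0.166896 = 7.9969 m along the plane.
Vertically, h_p = y_p·sinθ = 7.9969 × 0.905569 = 7.24174 m.

h_p = 7.24 m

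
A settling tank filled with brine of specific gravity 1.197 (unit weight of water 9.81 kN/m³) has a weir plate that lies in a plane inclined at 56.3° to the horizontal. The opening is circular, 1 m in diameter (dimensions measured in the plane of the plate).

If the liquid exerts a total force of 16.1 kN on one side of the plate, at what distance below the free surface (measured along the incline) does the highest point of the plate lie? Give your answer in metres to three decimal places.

γ = 1.197 × 9.81 = 11.74257 kN/m³.
A = π(0.5)² = 0.785398 m².
From F = γ·h_c·A, the centroid depth is h_c = 16.1/(11.74257 × 0.785398) = 1.74571 m.
Let θ = 56.3° be the plate's angle to the horizontal; measure y along the incline from where the plane meets the free surface. Vertical depth h = y·sinθ with sinθ = 0.831954.
Along the incline, y_c = h_c/sinθ = 1.74571/0.831954 = 2.09833 m.
The centroid is at the centre, 0.5 m below the top of the plate, so the highest point sits at y_top = 2.09833 − 0.5 = 1.59833 m along the incline.

y_top ≈ 1.598 m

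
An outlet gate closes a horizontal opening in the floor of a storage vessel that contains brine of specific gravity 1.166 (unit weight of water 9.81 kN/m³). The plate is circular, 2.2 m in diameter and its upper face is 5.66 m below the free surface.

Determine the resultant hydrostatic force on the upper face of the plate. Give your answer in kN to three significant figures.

γ = 1.166 × 9.81 = 11.43846 kN/m³.
The plate is horizontal, so pressure is uniform at p = γ·h = 11.43846 × 5.66 = 64.7417 kN/m².
A = π(1.1)² = 3.80133 m².
F = p·A = 64.7417 × 3.80133 = 246.105 kN.

F ≈ 246 kN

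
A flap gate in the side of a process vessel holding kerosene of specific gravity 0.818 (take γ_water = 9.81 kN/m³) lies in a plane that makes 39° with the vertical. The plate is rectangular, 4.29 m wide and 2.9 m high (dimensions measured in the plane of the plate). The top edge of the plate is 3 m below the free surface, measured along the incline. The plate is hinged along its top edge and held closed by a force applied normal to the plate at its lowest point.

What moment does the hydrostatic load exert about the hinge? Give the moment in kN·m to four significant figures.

γ = 0.818 × 9.81 = 8.02458 kN/m³.
The plate makes 39° with the vertical, i.e. θ = 90° − 39° = 51° to the horizontal. Measuring y along the incline from the free-surface line, vertical depth h = y·sinθ with sinθ = 0.777146.
The centroid lies 2.9/2 = 1.45 m below the top edge, so y_c = 3 + 1.45 = 4.45 m and h_c = 4.45 × 0.777146 = 3.4583 m.
A = 4.29 × 2.9 = 12.441 m².
Resultant F = γ·h_c·A = 8.02458 × 3.4583 × 12.441 = 345.255 kN.
I_c = b·h³/12 = 4.29 × 2.9³/12 = 8.71907 m⁴.
Centre of pressure: y_p = y_c + I_c/(y_c·A) = 4.45 + 8.71907/(4.45 × 12.441) = 4.45 + 0.157491 = 4.60749 m along the plane.
The resultant acts 1.45 + 0.157491 = 1.60749 m (along the plate) below the hinge at the top edge, so the moment about the hinge is M = F × 1.60749 = 345.255 × 1.60749 = 554.994 kN·m.

M ≈ 555.0 kN·m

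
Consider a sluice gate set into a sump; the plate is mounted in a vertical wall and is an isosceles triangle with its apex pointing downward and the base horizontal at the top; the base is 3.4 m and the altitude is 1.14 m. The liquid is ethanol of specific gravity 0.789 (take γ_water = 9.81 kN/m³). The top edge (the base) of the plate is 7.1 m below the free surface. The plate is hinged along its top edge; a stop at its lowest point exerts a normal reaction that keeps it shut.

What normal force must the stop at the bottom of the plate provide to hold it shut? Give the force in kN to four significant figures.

P ≈ 38.35 kN

γ = 0.789 × 9.81 = 7.74009 kN/m³.
With the apex down, the centroid sits h/3 = 1.14/3 = 0.38 m below the base (the top edge), so the centroid depth is h_c = 7.1 + 0.38 = 7.48 m.
A = ½ × 3.4 × 1.14 = 1.938 m².
Resultant F = γ·h_c·A = 7.74009 × 7.48 × 1.938 = 112.202 kN.
I_c = b·h³/36 = 3.4 × 1.14³/36 = 0.139924 m⁴.
Centre of pressure: y_p = y_c + I_c/(y_c·A) = 7.48 + 0.139924/(7.48 × 1.938) = 7.48 + 0.00965243 = 7.48965 m along the plane.
The resultant acts 0.38 + 0.00965243 = 0.389652 m (along the plate) below the hinge at the top edge, so the moment about the hinge is M = F × 0.389652 = 112.202 × 0.389652 = 43.7197 kN·m.
A normal force at the bottom, 1.14 m from the hinge, must supply this moment: P = 43.7197/1.14 = 38.3506 kN.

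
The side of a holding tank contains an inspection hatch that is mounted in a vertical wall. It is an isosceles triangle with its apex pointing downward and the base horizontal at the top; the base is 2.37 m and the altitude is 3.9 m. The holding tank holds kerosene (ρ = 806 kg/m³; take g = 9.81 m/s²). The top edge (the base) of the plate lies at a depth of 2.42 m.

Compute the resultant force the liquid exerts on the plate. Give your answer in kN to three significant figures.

γ = ρg = 806 × 9.81 / 1000 = 7.90686 kN/m³.
With the apex down, the centroid sits h/3 = 3.9/3 = 1.3 m below the base (the top edge), so the centroid depth is h_c = 2.42 + 1.3 = 3.72 m.
A = ½ × 2.37 × 3.9 = 4.6215 m².
Resultant F = γ·h_c·A = 7.90686 × 3.72 × 4.6215 = 135.935 kN.

F ≈ 136 kN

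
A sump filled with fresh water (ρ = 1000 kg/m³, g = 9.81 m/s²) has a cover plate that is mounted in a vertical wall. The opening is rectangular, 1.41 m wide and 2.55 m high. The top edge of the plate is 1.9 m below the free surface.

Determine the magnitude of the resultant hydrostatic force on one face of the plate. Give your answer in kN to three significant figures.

F ≈ 112 kN

γ = ρg = 1000 × 9.81 = 9810 N/m³ = 9.81 kN/m³.
The centroid lies 2.55/2 = 1.275 m below the top edge, so the centroid depth is h_c = 1.9 + 1.275 = 3.175 m.
A = 1.41 × 2.55 = 3.5955 m².
Resultant F = γ·h_c·A = 9.81 × 3.175 × 3.5955 = 111.988 kN.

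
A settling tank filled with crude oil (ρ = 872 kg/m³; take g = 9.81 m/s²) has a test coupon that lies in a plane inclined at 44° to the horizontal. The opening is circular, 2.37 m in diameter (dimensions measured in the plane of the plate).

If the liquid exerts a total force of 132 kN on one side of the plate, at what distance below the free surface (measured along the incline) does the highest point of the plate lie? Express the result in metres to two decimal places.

γ = ρg = 872 × 9.81 / 1000 = 8.55432 kN/m³.
A = π(1.185)² = 4.4115 m².
From F = γ·h_c·A, the centroid depth is h_c = 132/(8.55432 × 4.4115) = 3.49786 m.
Let θ = 44° be the plate's angle to the horizontal; measure y along the incline from where the plane meets the free surface. Vertical depth h = y·sinθ with sinθ = 0.694658.
Along the incline, y_c = h_c/sinθ = 3.49786/0.694658 = 5.03537 m.
The centroid is at the centre, 1.185 m below the top of the plate, so the highest point sits at y_top = 5.03537 − 1.185 = 3.85037 m along the incline.

y_top ≈ 3.85 m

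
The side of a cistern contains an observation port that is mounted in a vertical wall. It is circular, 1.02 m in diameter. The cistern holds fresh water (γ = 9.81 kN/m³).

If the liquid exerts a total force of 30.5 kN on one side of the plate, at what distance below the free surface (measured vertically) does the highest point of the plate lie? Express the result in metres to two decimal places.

d_top ≈ 3.29 m

γ = 9.81 kN/m³.
A = π(0.51)² = 0.817128 m².
From F = γ·h_c·A, the centroid depth is h_c = 30.5/(9.81 × 0.817128) = 3.80488 m.
The centroid is at the centre, 0.51 m below the top of the plate, so the highest point sits at h_top = 3.80488 − 0.51 = 3.29488 m below the surface.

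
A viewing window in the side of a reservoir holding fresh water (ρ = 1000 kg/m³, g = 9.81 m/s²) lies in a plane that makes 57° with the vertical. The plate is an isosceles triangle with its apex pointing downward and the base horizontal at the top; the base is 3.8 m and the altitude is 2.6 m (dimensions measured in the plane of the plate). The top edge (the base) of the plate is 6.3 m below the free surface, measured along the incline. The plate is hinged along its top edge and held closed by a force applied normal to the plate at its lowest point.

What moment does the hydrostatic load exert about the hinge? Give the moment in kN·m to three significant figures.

γ = ρg = 1000 × 9.81 = 9810 N/m³ = 9.81 kN/m³.
The plate makes 57° with the vertical, i.e. θ = 90° − 57° = 33° to the horizontal. Measuring y along the incline from the free-surface line, vertical depth h = y·sinθ with sinθ = 0.544639.
With the apex down, the centroid sits h/3 = 2.6/3 = 0.866667 m below the base (the top edge), so y_c = 6.3 + 0.866667 = 7.16667 m and h_c = 7.16667 × 0.544639 = 3.90325 m.
A = ½ × 3.8 × 2.6 = 4.94 m².
Resultant F = γ·h_c·A = 9.81 × 3.90325 × 4.94 = 189.157 kN.
I_c = b·h³/36 = 3.8 × 2.6³/36 = 1.85524 m⁴.
Centre of pressure: y_p = y_c + I_c/(y_c·A) = 7.16667 + 1.85524/(7.16667 × 4.94) = 7.16667 + 0.052403 = 7.21907 m along the plane.
The resultant acts 0.866667 + 0.052403 = 0.91907 m (along the plate) below the hinge at the top edge, so the moment about the hinge is M = F × 0.91907 = 189.157 × 0.91907 = 173.849 kN·m.

M ≈ 174 kN·m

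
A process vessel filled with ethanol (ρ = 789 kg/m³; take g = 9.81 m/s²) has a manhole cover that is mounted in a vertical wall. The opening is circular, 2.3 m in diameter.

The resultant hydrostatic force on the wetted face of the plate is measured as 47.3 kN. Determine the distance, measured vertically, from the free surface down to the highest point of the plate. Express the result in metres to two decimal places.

γ = ρg = 789 × 9.81 / 1000 = 7.74009 kN/m³.
A = π(1.15)² = 4.15476 m².
From F = γ·h_c·A, the centroid depth is h_c = 47.3/(7.74009 × 4.15476) = 1.47085 m.
The centroid is at the centre, 1.15 m below the top of the plate, so the highest point sits at h_top = 1.47085 − 1.15 = 0.32085 m below the surface.

d_top ≈ 0.32 m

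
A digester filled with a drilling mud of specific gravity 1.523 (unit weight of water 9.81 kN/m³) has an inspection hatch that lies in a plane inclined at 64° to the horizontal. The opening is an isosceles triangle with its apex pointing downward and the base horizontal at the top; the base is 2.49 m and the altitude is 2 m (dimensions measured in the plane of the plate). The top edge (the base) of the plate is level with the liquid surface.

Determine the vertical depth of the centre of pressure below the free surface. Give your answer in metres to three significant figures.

γ = 1.523 × 9.81 = 14.94063 kN/m³.
Let θ = 64° be the plate's angle to the horizontal; measure y along the incline from where the plane meets the free surface. Vertical depth h = y·sinθ with sinθ = 0.898794.
With the apex down, the centroid sits h/3 = 2/3 = 0.666667 m below the base (the top edge), so y_c = 0.666667 m and h_c = 0.666667 × 0.898794 = 0.599196 m.
A = ½ × 2.49 × 2 = 2.49 m².
Resultant F = γ·h_c·A = 14.94063 × 0.599196 × 2.49 = 22.2914 kN.
I_c = b·h³/36 = 2.49 × 2³/36 = 0.553333 m⁴.
Centre of pressure: y_p = y_c + I_c/(y_c·A) = 0.666667 + 0.553333/(0.666667 × 2.49) = 0.666667 + 0.333333 = 1 m along the plane.
Vertically, h_p = y_p·sinθ = 1 × 0.898794 = 0.898794 m.

h_p = 0.899 m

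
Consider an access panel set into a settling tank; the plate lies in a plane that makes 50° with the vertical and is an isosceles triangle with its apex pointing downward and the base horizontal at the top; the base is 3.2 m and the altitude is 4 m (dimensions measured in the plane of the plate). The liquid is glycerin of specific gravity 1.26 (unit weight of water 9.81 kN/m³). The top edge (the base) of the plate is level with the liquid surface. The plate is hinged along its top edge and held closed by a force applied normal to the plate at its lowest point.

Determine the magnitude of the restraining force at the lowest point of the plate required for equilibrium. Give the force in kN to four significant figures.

γ = 1.26 × 9.81 = 12.3606 kN/m³.
The plate makes 50° with the vertical, i.e. θ = 90° − 50° = 40° to the horizontal. Measuring y along the incline from the free-surface line, vertical depth h = y·sinθ with sinθ = 0.642788.
With the apex down, the centroid sits h/3 = 4/3 = 1.33333 m below the base (the top edge), so y_c = 1.33333 m and h_c = 1.33333 × 0.642788 = 0.857049 m.
A = ½ × 3.2 × 4 = 6.4 m².
Resultant F = γ·h_c·A = 12.3606 × 0.857049 × 6.4 = 67.7993 kN.
I_c = b·h³/36 = 3.2 × 4³/36 = 5.68889 m⁴.
Centre of pressure: y_p = y_c + I_c/(y_c·A) = 1.33333 + 5.68889/(1.33333 × 6.4) = 1.33333 + 0.666668 = 2 m along the plane.
The resultant acts 1.33333 + 0.666668 = 2 m (along the plate) below the hinge at the top edge, so the moment about the hinge is M = F × 2 = 67.7993 × 2 = 135.599 kN·m.
A normal force at the bottom, 4 m from the hinge, must supply this moment: P = 135.599/4 = 33.8997 kN.

P ≈ 33.90 kN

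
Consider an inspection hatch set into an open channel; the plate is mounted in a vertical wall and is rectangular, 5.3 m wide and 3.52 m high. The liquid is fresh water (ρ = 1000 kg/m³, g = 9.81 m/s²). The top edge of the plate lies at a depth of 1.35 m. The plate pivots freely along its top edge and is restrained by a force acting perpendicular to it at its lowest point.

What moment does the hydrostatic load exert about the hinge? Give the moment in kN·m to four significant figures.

M ≈ 1191 kN·m

γ = ρg = 1000 × 9.81 = 9810 N/m³ = 9.81 kN/m³.
The centroid lies 3.52/2 = 1.76 m below the top edge, so the centroid depth is h_c = 1.35 + 1.76 = 3.11 m.
A = 5.3 × 3.52 = 18.656 m².
Resultant F = γ·h_c·A = 9.81 × 3.11 × 18.656 = 569.178 kN.
I_c = b·h³/12 = 5.3 × 3.52³/12 = 19.2629 m⁴.
Centre of pressure: y_p = y_c + I_c/(y_c·A) = 3.11 + 19.2629/(3.11 × 18.656) = 3.11 + 0.332004 = 3.442 m along the plane.
The resultant acts 1.76 + 0.332004 = 2.092 m (along the plate) below the hinge at the top edge, so the moment about the hinge is M = F × 2.092 = 569.178 × 2.092 = 1190.72 kN·m.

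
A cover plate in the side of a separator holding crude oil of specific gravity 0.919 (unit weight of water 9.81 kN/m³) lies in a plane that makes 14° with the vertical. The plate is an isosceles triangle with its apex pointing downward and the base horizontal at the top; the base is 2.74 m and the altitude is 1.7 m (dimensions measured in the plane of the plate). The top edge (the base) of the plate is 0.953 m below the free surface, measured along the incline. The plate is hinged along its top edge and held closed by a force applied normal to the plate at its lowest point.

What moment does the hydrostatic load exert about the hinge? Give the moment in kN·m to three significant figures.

M ≈ 20.8 kN·m

γ = 0.919 × 9.81 = 9.01539 kN/m³.
The plate makes 14° with the vertical, i.e. θ = 90° − 14° = 76° to the horizontal. Measuring y along the incline from the free-surface line, vertical depth h = y·sinθ with sinθ = 0.970296.
With the apex down, the centroid sits h/3 = 1.7/3 = 0.566667 m below the base (the top edge), so y_c = 0.953 + 0.566667 = 1.51967 m and h_c = 1.51967 × 0.970296 = 1.47453 m.
A = ½ × 2.74 × 1.7 = 2.329 m².
Resultant F = γ·h_c·A = 9.01539 × 1.47453 × 2.329 = 30.9605 kN.
I_c = b·h³/36 = 2.74 × 1.7³/36 = 0.373934 m⁴.
Centre of pressure: y_p = y_c + I_c/(y_c·A) = 1.51967 + 0.373934/(1.51967 × 2.329) = 1.51967 + 0.105652 = 1.62532 m along the plane.
The resultant acts 0.566667 + 0.105652 = 0.672319 m (along the plate) below the hinge at the top edge, so the moment about the hinge is M = F × 0.672319 = 30.9605 × 0.672319 = 20.8153 kN·m.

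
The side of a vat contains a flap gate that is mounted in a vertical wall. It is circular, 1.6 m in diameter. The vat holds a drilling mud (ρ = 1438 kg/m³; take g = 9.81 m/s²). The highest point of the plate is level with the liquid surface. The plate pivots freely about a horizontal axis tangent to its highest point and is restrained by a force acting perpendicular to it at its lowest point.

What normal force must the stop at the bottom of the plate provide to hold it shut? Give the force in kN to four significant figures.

γ = ρg = 1438 × 9.81 / 1000 = 14.10678 kN/m³.
The centroid is at the centre, 0.8 m below the top of the plate, so the centroid depth is h_c = 0.8 m.
A = π(0.8)² = 2.01062 m².
Resultant F = γ·h_c·A = 14.10678 × 0.8 × 2.01062 = 22.6907 kN.
I_c = πr⁴/4 = π × 0.8⁴/4 = 0.321699 m⁴.
Centre of pressure: y_p = y_c + I_c/(y_c·A) = 0.8 + 0.321699/(0.8 × 2.01062) = 0.8 + 0.2 = 1 m along the plane.
The resultant acts 0.8 + 0.2 = 1 m (along the plate) below the hinge at the top edge, so the moment about the hinge is M = F × 1 = 22.6907 × 1 = 22.6907 kN·m.
A normal force at the bottom, 1.6 m from the hinge, must supply this moment: P = 22.6907/1.6 = 14.1817 kN.

P ≈ 14.18 kN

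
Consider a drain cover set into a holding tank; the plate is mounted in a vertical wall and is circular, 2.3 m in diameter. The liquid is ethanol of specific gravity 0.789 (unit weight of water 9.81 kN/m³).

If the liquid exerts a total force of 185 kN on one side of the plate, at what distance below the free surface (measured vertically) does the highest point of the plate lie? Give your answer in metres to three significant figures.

d_top ≈ 4.60 m

γ = 0.789 × 9.81 = 7.74009 kN/m³.
A = π(1.15)² = 4.15476 m².
From F = γ·h_c·A, the centroid depth is h_c = 185/(7.74009 × 4.15476) = 5.75281 m.
The centroid is at the centre, 1.15 m below the top of the plate, so the highest point sits at h_top = 5.75281 − 1.15 = 4.60281 m below the surface.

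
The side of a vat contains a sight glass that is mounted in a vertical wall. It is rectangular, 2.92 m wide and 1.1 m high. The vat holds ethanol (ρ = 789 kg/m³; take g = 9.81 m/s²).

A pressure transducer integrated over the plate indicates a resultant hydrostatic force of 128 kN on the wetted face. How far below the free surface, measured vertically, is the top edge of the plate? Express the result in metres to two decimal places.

γ = ρg = 789 × 9.81 / 1000 = 7.74009 kN/m³.
A = 2.92 × 1.1 = 3.212 m².
From F = γ·h_c·A, the centroid depth is h_c = 128/(7.74009 × 3.212) = 5.14859 m.
The centroid lies 1.1/2 = 0.55 m below the top edge, so the top edge sits at h_top = 5.14859 − 0.55 = 4.59859 m below the surface.

d_top ≈ 4.60 m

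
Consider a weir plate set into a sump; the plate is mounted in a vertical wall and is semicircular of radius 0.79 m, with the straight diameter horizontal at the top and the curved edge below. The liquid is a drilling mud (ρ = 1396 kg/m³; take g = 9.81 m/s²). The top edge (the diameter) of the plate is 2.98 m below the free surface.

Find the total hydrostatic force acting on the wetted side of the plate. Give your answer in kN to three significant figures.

γ = ρg = 1396 × 9.81 / 1000 = 13.69476 kN/m³.
The centroid of a semicircle lies 4r/(3π) = 0.335286 m from the diameter, here below the top edge, so the centroid depth is h_c = 2.98 + 0.335286 = 3.31529 m.
A = πr²/2 = π × 0.79²/2 = 0.980334 m².
Resultant F = γ·h_c·A = 13.69476 × 3.31529 × 0.980334 = 44.5092 kN.

F ≈ 44.5 kN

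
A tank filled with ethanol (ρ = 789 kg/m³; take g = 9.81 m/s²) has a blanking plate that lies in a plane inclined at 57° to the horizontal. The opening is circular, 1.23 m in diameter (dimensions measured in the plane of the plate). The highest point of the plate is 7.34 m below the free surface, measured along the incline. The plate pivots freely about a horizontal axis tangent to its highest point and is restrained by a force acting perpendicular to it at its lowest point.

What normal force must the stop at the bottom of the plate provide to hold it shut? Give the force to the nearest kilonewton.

γ = ρg = 789 × 9.81 / 1000 = 7.74009 kN/m³.
Let θ = 57° be the plate's angle to the horizontal; measure y along the incline from where the plane meets the free surface. Vertical depth h = y·sinθ with sinθ = 0.838671.
The centroid is at the centre, 0.615 m below the top of the plate, so y_c = 7.34 + 0.615 = 7.955 m and h_c = 7.955 × 0.838671 = 6.67163 m.
A = π(0.615)² = 1.18823 m².
Resultant F = γ·h_c·A = 7.74009 × 6.67163 × 1.18823 = 61.359 kN.
I_c = πr⁴/4 = π × 0.615⁴/4 = 0.112354 m⁴.
Centre of pressure: y_p = y_c + I_c/(y_c·A) = 7.955 + 0.112354/(7.955 × 1.18823) = 7.955 + 0.0118863 = 7.96689 m along the plane.
The resultant acts 0.615 + 0.0118863 = 0.626886 m (along the plate) below the hinge at the top edge, so the moment about the hinge is M = F × 0.626886 = 61.359 × 0.626886 = 38.4651 kN·m.
A normal force at the bottom, 1.23 m from the hinge, must supply this moment: P = 38.4651/1.23 = 31.2724 kN.

P ≈ 31 kN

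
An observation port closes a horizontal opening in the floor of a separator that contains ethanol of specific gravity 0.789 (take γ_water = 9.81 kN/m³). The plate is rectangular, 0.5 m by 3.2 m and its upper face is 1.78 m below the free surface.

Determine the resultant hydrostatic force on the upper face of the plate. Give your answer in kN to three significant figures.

F ≈ 22.0 kN

γ = 0.789 × 9.81 = 7.74009 kN/m³.
The plate is horizontal, so pressure is uniform at p = γ·h = 7.74009 × 1.78 = 13.7774 kN/m².
A = 0.5 × 3.2 = 1.6 m².
F = p·A = 13.7774 × 1.6 = 22.0438 kN.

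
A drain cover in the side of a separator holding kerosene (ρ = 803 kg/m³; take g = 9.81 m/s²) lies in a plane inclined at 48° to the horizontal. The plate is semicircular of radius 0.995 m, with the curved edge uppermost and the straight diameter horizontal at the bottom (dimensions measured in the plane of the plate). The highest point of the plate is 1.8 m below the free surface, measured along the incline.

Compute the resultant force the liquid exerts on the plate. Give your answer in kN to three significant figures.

γ = ρg = 803 × 9.81 / 1000 = 7.87743 kN/m³.
Let θ = 48° be the plate's angle to the horizontal; measure y along the incline from where the plane meets the free surface. Vertical depth h = y·sinθ with sinθ = 0.743145.
The centroid lies 4r/(3π) = 0.422291 m above the diameter, so r − 4r/(3π) = 0.995 − 0.422291 = 0.572709 m below the topmost point, so y_c = 1.8 + 0.572709 = 2.37271 m and h_c = 2.37271 × 0.743145 = 1.76327 m.
A = πr²/2 = π × 0.995²/2 = 1.55513 m².
Resultant F = γ·h_c·A = 7.87743 × 1.76327 × 1.55513 = 21.6008 kN.

F ≈ 21.6 kN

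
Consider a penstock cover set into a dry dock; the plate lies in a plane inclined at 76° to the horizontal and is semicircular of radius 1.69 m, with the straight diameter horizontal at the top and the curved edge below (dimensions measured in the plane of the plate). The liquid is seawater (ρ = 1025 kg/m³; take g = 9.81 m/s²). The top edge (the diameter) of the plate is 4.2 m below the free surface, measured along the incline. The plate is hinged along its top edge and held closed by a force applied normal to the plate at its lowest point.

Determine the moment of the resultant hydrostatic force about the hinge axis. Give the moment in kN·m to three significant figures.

γ = ρg = 1025 × 9.81 / 1000 = 10.05525 kN/m³.
Let θ = 76° be the plate's angle to the horizontal; measure y along the incline from where the plane meets the free surface. Vertical depth h = y·sinθ with sinθ = 0.970296.
The centroid of a semicircle lies 4r/(3π) = 0.717258 m from the diameter, here below the top edge, so y_c = 4.2 + 0.717258 = 4.91726 m and h_c = 4.91726 × 0.970296 = 4.7712 m.
A = πr²/2 = π × 1.69²/2 = 4.48635 m².
Resultant F = γ·h_c·A = 10.05525 × 4.7712 × 4.48635 = 215.235 kN.
I_c = (π/8 − 8/(9π))·r⁴ = 0.109757 × 1.69⁴ = 0.895322 m⁴.
Centre of pressure: y_p = y_c + I_c/(y_c·A) = 4.91726 + 0.895322/(4.91726 × 4.48635) = 4.91726 + 0.0405848 = 4.95784 m along the plane.
The resultant acts 0.717258 + 0.0405848 = 0.757843 m (along the plate) below the hinge at the top edge, so the moment about the hinge is M = F × 0.757843 = 215.235 × 0.757843 = 163.114 kN·m.

M ≈ 163 kN·m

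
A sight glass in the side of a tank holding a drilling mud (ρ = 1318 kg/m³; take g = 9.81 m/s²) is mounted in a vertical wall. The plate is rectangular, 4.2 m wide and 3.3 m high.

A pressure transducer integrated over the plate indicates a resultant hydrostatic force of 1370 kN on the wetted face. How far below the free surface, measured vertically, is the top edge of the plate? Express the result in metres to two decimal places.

γ = ρg = 1318 × 9.81 / 1000 = 12.92958 kN/m³.
A = 4.2 × 3.3 = 13.86 m².
From F = γ·h_c·A, the centroid depth is h_c = 1370/(12.92958 × 13.86) = 7.64492 m.
The centroid lies 3.3/2 = 1.65 m below the top edge, so the top edge sits at h_top = 7.64492 − 1.65 = 5.99492 m below the surface.

d_top ≈ 5.99 m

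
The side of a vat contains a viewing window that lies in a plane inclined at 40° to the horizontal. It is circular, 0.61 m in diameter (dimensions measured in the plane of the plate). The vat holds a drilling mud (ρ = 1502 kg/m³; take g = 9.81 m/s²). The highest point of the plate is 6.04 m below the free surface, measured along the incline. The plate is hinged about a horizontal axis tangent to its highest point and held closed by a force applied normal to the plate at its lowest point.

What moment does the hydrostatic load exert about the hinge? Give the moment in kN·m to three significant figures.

M ≈ 5.42 kN·m

γ = ρg = 1502 × 9.81 / 1000 = 14.73462 kN/m³.
Let θ = 40° be the plate's angle to the horizontal; measure y along the incline from where the plane meets the free surface. Vertical depth h = y·sinθ with sinθ = 0.642788.
The centroid is at the centre, 0.305 m below the top of the plate, so y_c = 6.04 + 0.305 = 6.345 m and h_c = 6.345 × 0.642788 = 4.07849 m.
A = π(0.305)² = 0.292247 m².
Resultant F = γ·h_c·A = 14.73462 × 4.07849 × 0.292247 = 17.5626 kN.
I_c = πr⁴/4 = π × 0.305⁴/4 = 0.00679656 m⁴.
Centre of pressure: y_p = y_c + I_c/(y_c·A) = 6.345 + 0.00679656/(6.345 × 0.292247) = 6.345 + 0.00366528 = 6.34867 m along the plane.
The resultant acts 0.305 + 0.00366528 = 0.308665 m (along the plate) below the hinge at the top edge, so the moment about the hinge is M = F × 0.308665 = 17.5626 × 0.308665 = 5.42096 kN·m.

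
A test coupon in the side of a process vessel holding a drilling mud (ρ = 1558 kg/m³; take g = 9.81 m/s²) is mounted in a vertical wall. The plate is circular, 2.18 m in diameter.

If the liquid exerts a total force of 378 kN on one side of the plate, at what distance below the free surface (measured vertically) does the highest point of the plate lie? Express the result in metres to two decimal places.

γ = ρg = 1558 × 9.81 / 1000 = 15.28398 kN/m³.
A = π(1.09)² = 3.73253 m².
From F = γ·h_c·A, the centroid depth is h_c = 378/(15.28398 × 3.73253) = 6.62601 m.
The centroid is at the centre, 1.09 m below the top of the plate, so the highest point sits at h_top = 6.62601 − 1.09 = 5.53601 m below the surface.

d_top ≈ 5.54 m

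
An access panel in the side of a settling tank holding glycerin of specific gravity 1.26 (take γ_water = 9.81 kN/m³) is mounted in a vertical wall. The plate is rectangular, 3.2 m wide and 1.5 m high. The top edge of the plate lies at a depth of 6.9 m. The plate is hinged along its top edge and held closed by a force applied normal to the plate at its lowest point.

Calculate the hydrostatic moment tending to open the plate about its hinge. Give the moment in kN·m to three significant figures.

M ≈ 352 kN·m

γ = 1.26 × 9.81 = 12.3606 kN/m³.
The centroid lies 1.5/2 = 0.75 m below the top edge, so the centroid depth is h_c = 6.9 + 0.75 = 7.65 m.
A = 3.2 × 1.5 = 4.8 m².
Resultant F = γ·h_c·A = 12.3606 × 7.65 × 4.8 = 453.881 kN.
I_c = b·h³/12 = 3.2 × 1.5³/12 = 0.9 m⁴.
Centre of pressure: y_p = y_c + I_c/(y_c·A) = 7.65 + 0.9/(7.65 × 4.8) = 7.65 + 0.0245098 = 7.67451 m along the plane.
The resultant acts 0.75 + 0.0245098 = 0.77451 m (along the plate) below the hinge at the top edge, so the moment about the hinge is M = F × 0.77451 = 453.881 × 0.77451 = 351.535 kN·m.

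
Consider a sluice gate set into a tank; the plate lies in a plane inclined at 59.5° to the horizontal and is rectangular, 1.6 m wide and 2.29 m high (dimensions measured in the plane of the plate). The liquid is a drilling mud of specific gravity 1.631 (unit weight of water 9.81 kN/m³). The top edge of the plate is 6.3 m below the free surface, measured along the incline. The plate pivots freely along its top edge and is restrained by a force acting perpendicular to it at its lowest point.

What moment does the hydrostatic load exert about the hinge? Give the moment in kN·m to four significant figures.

γ = 1.631 × 9.81 = 16.00011 kN/m³.
Let θ = 59.5° be the plate's angle to the horizontal; measure y along the incline from where the plane meets the free surface. Vertical depth h = y·sinθ with sinθ = 0.861629.
The centroid lies 2.29/2 = 1.145 m below the top edge, so y_c = 6.3 + 1.145 = 7.445 m and h_c = 7.445 × 0.861629 = 6.41483 m.
A = 1.6 × 2.29 = 3.664 m².
Resultant F = γ·h_c·A = 16.00011 × 6.41483 × 3.664 = 376.066 kN.
I_c = b·h³/12 = 1.6 × 2.29³/12 = 1.6012 m⁴.
Centre of pressure: y_p = y_c + I_c/(y_c·A) = 7.445 + 1.6012/(7.445 × 3.664) = 7.445 + 0.0586983 = 7.5037 m along the plane.
The resultant acts 1.145 + 0.0586983 = 1.2037 m (along the plate) below the hinge at the top edge, so the moment about the hinge is M = F × 1.2037 = 376.066 × 1.2037 = 452.671 kN·m.

M ≈ 452.7 kN·m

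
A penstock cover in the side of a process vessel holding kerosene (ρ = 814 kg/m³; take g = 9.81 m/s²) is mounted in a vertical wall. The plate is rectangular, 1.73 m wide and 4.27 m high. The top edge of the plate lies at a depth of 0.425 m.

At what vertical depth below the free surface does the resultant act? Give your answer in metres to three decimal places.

γ = ρg = 814 × 9.81 / 1000 = 7.98534 kN/m³.
The centroid lies 4.27/2 = 2.135 m below the top edge, so the centroid depth is h_c = 0.425 + 2.135 = 2.56 m.
A = 1.73 × 4.27 = 7.3871 m².
Resultant F = γ·h_c·A = 7.98534 × 2.56 × 7.3871 = 151.011 kN.
I_c = b·h³/12 = 1.73 × 4.27³/12 = 11.224 m⁴.
Centre of pressure: y_p = y_c + I_c/(y_c·A) = 2.56 + 11.224/(2.56 × 7.3871) = 2.56 + 0.593518 = 3.15352 m along the plane.

h_p = 3.154 m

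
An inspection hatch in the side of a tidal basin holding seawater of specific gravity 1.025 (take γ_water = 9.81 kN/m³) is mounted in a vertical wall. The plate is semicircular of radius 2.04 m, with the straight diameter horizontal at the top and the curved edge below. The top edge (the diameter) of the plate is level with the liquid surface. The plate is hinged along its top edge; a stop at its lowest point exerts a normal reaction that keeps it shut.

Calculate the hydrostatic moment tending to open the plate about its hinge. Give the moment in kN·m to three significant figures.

γ = 1.025 × 9.81 = 10.05525 kN/m³.
The centroid of a semicircle lies 4r/(3π) = 0.865803 m from the diameter, here below the top edge, so the centroid depth is h_c = 0.865803 m.
A = πr²/2 = π × 2.04²/2 = 6.53703 m².
Resultant F = γ·h_c·A = 10.05525 × 0.865803 × 6.53703 = 56.9105 kN.
I_c = (π/8 − 8/(9π))·r⁴ = 0.109757 × 2.04⁴ = 1.90087 m⁴.
Centre of pressure: y_p = y_c + I_c/(y_c·A) = 0.865803 + 1.90087/(0.865803 × 6.53703) = 0.865803 + 0.335856 = 1.20166 m along the plane.
The resultant acts 0.865803 + 0.335856 = 1.20166 m (along the plate) below the hinge at the top edge, so the moment about the hinge is M = F × 1.20166 = 56.9105 × 1.20166 = 68.3871 kN·m.

M ≈ 68.4 kN·m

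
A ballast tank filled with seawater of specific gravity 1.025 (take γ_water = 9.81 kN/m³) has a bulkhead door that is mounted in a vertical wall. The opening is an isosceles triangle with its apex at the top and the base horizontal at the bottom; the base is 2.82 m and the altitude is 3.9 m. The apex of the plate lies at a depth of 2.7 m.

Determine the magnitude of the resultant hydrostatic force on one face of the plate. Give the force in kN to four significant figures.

F ≈ 293.1 kN

γ = 1.025 × 9.81 = 10.05525 kN/m³.
With the apex up, the centroid sits 2h/3 = 2 × 3.9/3 = 2.6 m below the apex, so the centroid depth is h_c = 2.7 + 2.6 = 5.3 m.
A = ½ × 2.82 × 3.9 = 5.499 m².
Resultant F = γ·h_c·A = 10.05525 × 5.3 × 5.499 = 293.057 kN.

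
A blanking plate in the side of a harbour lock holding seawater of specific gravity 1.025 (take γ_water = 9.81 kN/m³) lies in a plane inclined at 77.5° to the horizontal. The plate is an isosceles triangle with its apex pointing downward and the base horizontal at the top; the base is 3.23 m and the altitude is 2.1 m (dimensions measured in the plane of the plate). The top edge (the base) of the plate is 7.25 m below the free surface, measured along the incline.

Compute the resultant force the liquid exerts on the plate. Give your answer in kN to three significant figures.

F ≈ 265 kN

γ = 1.025 × 9.81 = 10.05525 kN/m³.
Let θ = 77.5° be the plate's angle to the horizontal; measure y along the incline from where the plane meets the free surface. Vertical depth h = y·sinθ with sinθ = 0.976296.
With the apex down, the centroid sits h/3 = 2.1/3 = 0.7 m below the base (the top edge), so y_c = 7.25 + 0.7 = 7.95 m and h_c = 7.95 × 0.976296 = 7.76155 m.
A = ½ × 3.23 × 2.1 = 3.3915 m².
Resultant F = γ·h_c·A = 10.05525 × 7.76155 × 3.3915 = 264.687 kN.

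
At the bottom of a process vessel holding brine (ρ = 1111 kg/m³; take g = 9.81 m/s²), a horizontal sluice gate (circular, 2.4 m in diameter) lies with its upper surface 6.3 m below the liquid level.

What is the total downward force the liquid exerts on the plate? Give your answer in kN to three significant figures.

F ≈ 311 kN

γ = ρg = 1111 × 9.81 / 1000 = 10.89891 kN/m³.
The plate is horizontal, so pressure is uniform at p = γ·h = 10.89891 × 6.3 = 68.6631 kN/m².
A = π(1.2)² = 4.52389 m².
F = p·A = 68.6631 × 4.52389 = 310.624 kN.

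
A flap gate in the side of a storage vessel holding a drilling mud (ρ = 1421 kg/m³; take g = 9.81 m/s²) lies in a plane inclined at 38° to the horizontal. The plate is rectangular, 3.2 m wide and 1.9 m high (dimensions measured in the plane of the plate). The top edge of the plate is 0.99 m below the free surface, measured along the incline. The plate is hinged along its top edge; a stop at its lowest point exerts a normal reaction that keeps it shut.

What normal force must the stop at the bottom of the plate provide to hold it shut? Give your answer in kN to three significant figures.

P ≈ 58.9 kN

γ = ρg = 1421 × 9.81 / 1000 = 13.94001 kN/m³.
Let θ = 38° be the plate's angle to the horizontal; measure y along the incline from where the plane meets the free surface. Vertical depth h = y·sinθ with sinθ = 0.615661.
The centroid lies 1.9/2 = 0.95 m below the top edge, so y_c = 0.99 + 0.95 = 1.94 m and h_c = 1.94 × 0.615661 = 1.19438 m.
A = 3.2 × 1.9 = 6.08 m².
Resultant F = γ·h_c·A = 13.94001 × 1.19438 × 6.08 = 101.23 kN.
I_c = b·h³/12 = 3.2 × 1.9³/12 = 1.82907 m⁴.
Centre of pressure: y_p = y_c + I_c/(y_c·A) = 1.94 + 1.82907/(1.94 × 6.08) = 1.94 + 0.155069 = 2.09507 m along the plane.
The resultant acts 0.95 + 0.155069 = 1.10507 m (along the plate) below the hinge at the top edge, so the moment about the hinge is M = F × 1.10507 = 101.23 × 1.10507 = 111.866 kN·m.
A normal force at the bottom, 1.9 m from the hinge, must supply this moment: P = 111.866/1.9 = 58.8768 kN.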